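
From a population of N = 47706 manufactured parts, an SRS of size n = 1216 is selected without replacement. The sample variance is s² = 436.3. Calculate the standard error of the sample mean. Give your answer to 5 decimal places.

Under SRS without replacement, Var(ȳ) = (1 − f)·s²/n with f = n/N = 1216/47706 = 0.02548946.
Var(ȳ) = (1 − 0.02548946)·436.3/1216 = 0.97451054·0.35879934 = 0.34965374.
SE(ȳ) = √(0.34965374) = 0.59132.

0.59132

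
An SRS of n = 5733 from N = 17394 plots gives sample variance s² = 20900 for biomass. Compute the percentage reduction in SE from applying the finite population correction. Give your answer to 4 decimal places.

18.1218

f = n/N = 5733/17394 = 0.32959641.
SE_no-fpc = √(s²/n) = 1.9093352; SE_fpc = √((1−f)s²/n) = 1.5633288.
Ratio = √(1−f) = 0.81878177. Reduction = 100·(1 − 0.81878177) = 18.1218%.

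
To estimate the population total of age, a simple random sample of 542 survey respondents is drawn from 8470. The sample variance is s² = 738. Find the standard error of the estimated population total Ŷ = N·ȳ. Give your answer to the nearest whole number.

9562

Var(Ŷ) = N²·Var(ȳ) = N²·(1 − n/N)·s²/n.
f = 542/8470 = 0.06399055; Var(ȳ) = 0.93600945·738/542 = 1.2744926.
Var(Ŷ) = 8470² · 1.2744926 = 9.1433246 × 10^7.
SE(Ŷ) = √(9.1433246 × 10^7) = 9562.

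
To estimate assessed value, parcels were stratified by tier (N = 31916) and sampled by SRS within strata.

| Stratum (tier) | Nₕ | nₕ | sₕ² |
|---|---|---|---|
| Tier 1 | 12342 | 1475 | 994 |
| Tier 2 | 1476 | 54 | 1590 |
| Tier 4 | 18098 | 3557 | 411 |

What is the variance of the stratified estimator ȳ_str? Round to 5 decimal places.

0.17925

Var(ȳ_str) = Σₕ Wₕ²(1 − fₕ)sₕ²/nₕ with Wₕ = Nₕ/N, N = 31916.
Tier 1: Wₕ = 0.38670259; term = 0.38670259²·(1 − 0.11951061)·994/1475 = 0.088730445.
Tier 2: Wₕ = 0.04624640; term = 0.04624640²·(1 − 0.03658537)·1590/54 = 0.060669778.
Tier 4: Wₕ = 0.56705101; term = 0.56705101²·(1 − 0.19654105)·411/3557 = 0.029851482.
Sum = 0.17925171.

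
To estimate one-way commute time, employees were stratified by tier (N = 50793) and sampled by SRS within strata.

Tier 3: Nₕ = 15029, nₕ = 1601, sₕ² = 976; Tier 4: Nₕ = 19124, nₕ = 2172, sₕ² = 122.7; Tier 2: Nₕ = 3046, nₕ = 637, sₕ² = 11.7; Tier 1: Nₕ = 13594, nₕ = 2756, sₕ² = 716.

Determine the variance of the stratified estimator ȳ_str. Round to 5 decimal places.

Var(ȳ_str) = Σₕ Wₕ²(1 − fₕ)sₕ²/nₕ with Wₕ = Nₕ/N, N = 50793.
Tier 3: Wₕ = 0.29588723; term = 0.29588723²·(1 − 0.10652738)·976/1601 = 0.04768614.
Tier 4: Wₕ = 0.37650857; term = 0.37650857²·(1 − 0.11357457)·122.7/2172 = 0.0070986652.
Tier 2: Wₕ = 0.05996889; term = 0.05996889²·(1 − 0.20912672)·11.7/637 = 5.2240268 × 10^-5.
Tier 1: Wₕ = 0.26763530; term = 0.26763530²·(1 − 0.20273650)·716/2756 = 0.014836194.
Sum = 0.069673239.

0.06967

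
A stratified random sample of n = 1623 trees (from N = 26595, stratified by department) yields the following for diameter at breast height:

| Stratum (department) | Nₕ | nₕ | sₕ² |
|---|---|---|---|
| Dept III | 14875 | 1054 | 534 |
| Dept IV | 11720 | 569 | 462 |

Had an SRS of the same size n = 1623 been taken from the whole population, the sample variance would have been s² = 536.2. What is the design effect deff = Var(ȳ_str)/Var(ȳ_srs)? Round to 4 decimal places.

0.9583

Var(ȳ_str) = Σ Wₕ²(1−fₕ)sₕ²/nₕ with Wₕ = Nₕ/26595:
  Dept III: (14875/26595)²·(1−1054/14875)·534/1054 = 0.14726417
  Dept IV: (11720/26595)²·(1−569/11720)·462/569 = 0.15002759
  → Var(ȳ_str) = 0.29729176.
Var(ȳ_srs) = (1 − 1623/26595)·536.2/1623 = 0.31021416.
deff = 0.29729176 / 0.31021416 = 0.9583.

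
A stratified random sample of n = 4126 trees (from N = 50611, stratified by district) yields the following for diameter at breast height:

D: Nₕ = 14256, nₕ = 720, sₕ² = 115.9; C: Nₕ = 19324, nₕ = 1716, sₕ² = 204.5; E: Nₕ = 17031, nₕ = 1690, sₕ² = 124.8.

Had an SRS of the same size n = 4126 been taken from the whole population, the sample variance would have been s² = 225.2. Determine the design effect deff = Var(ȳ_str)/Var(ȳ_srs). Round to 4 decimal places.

0.7079

Var(ȳ_str) = Σ Wₕ²(1−fₕ)sₕ²/nₕ with Wₕ = Nₕ/50611:
  D: (14256/50611)²·(1−720/14256)·115.9/720 = 0.012126882
  C: (19324/50611)²·(1−1716/19324)·204.5/1716 = 0.01583045
  E: (17031/50611)²·(1−1690/17031)·124.8/1690 = 0.0075323738
  → Var(ȳ_str) = 0.035489706.
Var(ȳ_srs) = (1 − 4126/50611)·225.2/4126 = 0.050131082.
deff = 0.035489706 / 0.050131082 = 0.7079.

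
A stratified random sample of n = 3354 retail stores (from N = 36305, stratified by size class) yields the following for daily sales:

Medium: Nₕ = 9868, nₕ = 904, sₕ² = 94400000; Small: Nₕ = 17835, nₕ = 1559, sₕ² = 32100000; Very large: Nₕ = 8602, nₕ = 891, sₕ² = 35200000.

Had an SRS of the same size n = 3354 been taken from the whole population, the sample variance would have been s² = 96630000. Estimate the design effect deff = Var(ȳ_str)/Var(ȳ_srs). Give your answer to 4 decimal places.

0.5175

Var(ȳ_str) = Σ Wₕ²(1−fₕ)sₕ²/nₕ with Wₕ = Nₕ/36305:
  Medium: (9868/36305)²·(1−904/9868)·94400000/904 = 7008.1223
  Small: (17835/36305)²·(1−1559/17835)·32100000/1559 = 4534.6819
  Very large: (8602/36305)²·(1−891/8602)·35200000/891 = 1988.1183
  → Var(ȳ_str) = 13530.923.
Var(ȳ_srs) = (1 − 3354/36305)·96630000/3354 = 26148.759.
deff = 13530.923 / 26148.759 = 0.5175.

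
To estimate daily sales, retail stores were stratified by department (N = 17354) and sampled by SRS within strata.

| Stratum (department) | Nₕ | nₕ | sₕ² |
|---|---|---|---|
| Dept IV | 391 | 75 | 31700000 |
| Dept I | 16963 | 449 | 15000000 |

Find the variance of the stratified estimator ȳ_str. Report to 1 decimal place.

31247.7

Var(ȳ_str) = Σₕ Wₕ²(1 − fₕ)sₕ²/nₕ with Wₕ = Nₕ/N, N = 17354.
Dept IV: Wₕ = 0.02253083; term = 0.02253083²·(1 − 0.19181586)·31700000/75 = 173.40541.
Dept I: Wₕ = 0.97746917; term = 0.97746917²·(1 − 0.02646937)·15000000/449 = 31074.251.
Sum = 31247.656.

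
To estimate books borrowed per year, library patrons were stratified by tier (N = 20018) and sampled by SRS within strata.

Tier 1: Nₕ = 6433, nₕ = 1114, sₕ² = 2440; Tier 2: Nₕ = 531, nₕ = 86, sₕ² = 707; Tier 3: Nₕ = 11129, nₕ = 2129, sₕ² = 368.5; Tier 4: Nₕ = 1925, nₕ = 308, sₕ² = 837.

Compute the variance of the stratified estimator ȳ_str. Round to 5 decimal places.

Var(ȳ_str) = Σₕ Wₕ²(1 − fₕ)sₕ²/nₕ with Wₕ = Nₕ/N, N = 20018.
Tier 1: Wₕ = 0.32136078; term = 0.32136078²·(1 − 0.17316959)·2440/1114 = 0.18702808.
Tier 2: Wₕ = 0.02652613; term = 0.02652613²·(1 − 0.16195857)·707/86 = 0.004847682.
Tier 3: Wₕ = 0.55594965; term = 0.55594965²·(1 − 0.19130200)·368.5/2129 = 0.043263247.
Tier 4: Wₕ = 0.09616345; term = 0.09616345²·(1 − 0.16000000)·837/308 = 0.021109314.
Sum = 0.25624832.

0.25625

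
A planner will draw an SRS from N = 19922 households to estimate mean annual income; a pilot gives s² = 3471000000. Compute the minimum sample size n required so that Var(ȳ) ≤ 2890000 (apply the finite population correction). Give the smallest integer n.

1133

Without fpc, n₀ = s²/D = 3471000000/2890000 = 1201.0381.
With fpc, (1 − n/N)·s²/n ≤ D requires n ≥ n₀/(1 + n₀/N) = 1201.0381/(1 + 1201.0381/19922) = 1132.7481.
Rounding up, n = 1133.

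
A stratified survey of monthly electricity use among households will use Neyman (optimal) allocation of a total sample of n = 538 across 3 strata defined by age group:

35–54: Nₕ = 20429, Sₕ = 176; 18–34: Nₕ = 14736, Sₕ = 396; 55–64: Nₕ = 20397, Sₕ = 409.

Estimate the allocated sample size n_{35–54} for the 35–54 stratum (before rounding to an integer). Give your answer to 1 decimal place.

108.8

Neyman allocation: nₕ = n·NₕSₕ / Σⱼ NⱼSⱼ.
Σ NⱼSⱼ = 20429·176 + 14736·396 + 20397·409 = 1.7773333 × 10^7.
n_{35–54} = 538·20429·176 / (1.7773333 × 10^7) = 108.8.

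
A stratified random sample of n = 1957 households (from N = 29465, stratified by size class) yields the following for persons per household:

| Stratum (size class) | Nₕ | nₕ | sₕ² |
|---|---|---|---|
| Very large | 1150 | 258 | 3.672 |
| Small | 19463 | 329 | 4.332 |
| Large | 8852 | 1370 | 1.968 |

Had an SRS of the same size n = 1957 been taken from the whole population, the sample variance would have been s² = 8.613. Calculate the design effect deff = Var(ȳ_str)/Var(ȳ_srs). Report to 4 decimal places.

1.4054

Var(ȳ_str) = Σ Wₕ²(1−fₕ)sₕ²/nₕ with Wₕ = Nₕ/29465:
  Very large: (1150/29465)²·(1−258/1150)·3.672/258 = 1.681639 × 10^-5
  Small: (19463/29465)²·(1−329/19463)·4.332/329 = 0.0056480068
  Large: (8852/29465)²·(1−1370/8852)·1.968/1370 = 1.0958491 × 10^-4
  → Var(ȳ_str) = 0.0057744081.
Var(ȳ_srs) = (1 − 1957/29465)·8.613/1957 = 0.0041088113.
deff = 0.0057744081 / 0.0041088113 = 1.4054.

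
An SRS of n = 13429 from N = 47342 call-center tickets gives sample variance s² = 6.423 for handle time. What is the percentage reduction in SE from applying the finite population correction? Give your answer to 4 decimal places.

f = n/N = 13429/47342 = 0.28365933.
SE_no-fpc = √(s²/n) = 0.021869916; SE_fpc = √((1−f)s²/n) = 0.018510022.
Ratio = √(1−f) = 0.84636911. Reduction = 100·(1 − 0.84636911) = 15.3631%.

15.3631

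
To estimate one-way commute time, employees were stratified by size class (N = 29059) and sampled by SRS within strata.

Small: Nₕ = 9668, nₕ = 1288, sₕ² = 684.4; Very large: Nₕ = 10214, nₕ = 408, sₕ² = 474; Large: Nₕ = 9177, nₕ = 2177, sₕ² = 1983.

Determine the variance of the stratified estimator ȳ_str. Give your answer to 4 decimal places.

Var(ȳ_str) = Σₕ Wₕ²(1 − fₕ)sₕ²/nₕ with Wₕ = Nₕ/N, N = 29059.
Small: Wₕ = 0.33270243; term = 0.33270243²·(1 − 0.13322300)·684.4/1288 = 0.050981601.
Very large: Wₕ = 0.35149179; term = 0.35149179²·(1 − 0.03994517)·474/408 = 0.13779853.
Large: Wₕ = 0.31580577; term = 0.31580577²·(1 − 0.23722349)·1983/2177 = 0.069294973.
Sum = 0.2580751.

0.2581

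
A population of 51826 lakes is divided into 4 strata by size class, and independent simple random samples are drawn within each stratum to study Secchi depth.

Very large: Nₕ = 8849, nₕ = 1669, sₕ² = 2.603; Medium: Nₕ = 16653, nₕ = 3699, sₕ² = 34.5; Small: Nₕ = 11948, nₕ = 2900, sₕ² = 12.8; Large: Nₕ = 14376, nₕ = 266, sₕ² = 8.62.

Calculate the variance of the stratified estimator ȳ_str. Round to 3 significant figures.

Var(ȳ_str) = Σₕ Wₕ²(1 − fₕ)sₕ²/nₕ with Wₕ = Nₕ/N, N = 51826.
Very large: Wₕ = 0.17074441; term = 0.17074441²·(1 − 0.18860888)·2.603/1669 = 3.6892755 × 10^-5.
Medium: Wₕ = 0.32132520; term = 0.32132520²·(1 − 0.22212214)·34.5/3699 = 7.4909303 × 10^-4.
Small: Wₕ = 0.23054066; term = 0.23054066²·(1 − 0.24271845)·12.8/2900 = 1.7764967 × 10^-4.
Large: Wₕ = 0.27738973; term = 0.27738973²·(1 − 0.01850306)·8.62/266 = 0.0024473457.
Sum = 0.0034109812.

0.00341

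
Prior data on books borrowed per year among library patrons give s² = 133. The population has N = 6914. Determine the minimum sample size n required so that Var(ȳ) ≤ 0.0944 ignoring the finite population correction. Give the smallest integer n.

Without fpc, n₀ = s²/D = 133/0.0944 = 1408.8983.
Rounding up, n = 1409.

1409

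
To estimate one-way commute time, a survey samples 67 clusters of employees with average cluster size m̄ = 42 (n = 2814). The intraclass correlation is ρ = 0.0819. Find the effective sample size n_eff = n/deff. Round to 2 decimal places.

deff = 1 + (42 − 1)·0.0819 = 1 + 3.3579 = 4.3579.
n_eff = 2814 / 4.3579 = 645.72.

645.72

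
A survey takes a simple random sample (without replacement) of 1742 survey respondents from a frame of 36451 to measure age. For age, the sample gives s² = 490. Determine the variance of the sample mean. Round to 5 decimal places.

0.26784

Under SRS without replacement, Var(ȳ) = (1 − f)·s²/n with f = n/N = 1742/36451 = 0.04779018.
Var(ȳ) = (1 − 0.04779018)·490/1742 = 0.95220982·0.28128588 = 0.26784317.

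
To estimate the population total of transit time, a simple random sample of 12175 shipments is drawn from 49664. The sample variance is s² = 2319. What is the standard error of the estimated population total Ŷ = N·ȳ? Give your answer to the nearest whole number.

18832

Var(Ŷ) = N²·Var(ȳ) = N²·(1 − n/N)·s²/n.
f = 12175/49664 = 0.24514739; Var(ȳ) = 0.75485261·2319/12175 = 0.1437785.
Var(Ŷ) = 49664² · 0.1437785 = 3.5463152 × 10^8.
SE(Ŷ) = √(3.5463152 × 10^8) = 18832.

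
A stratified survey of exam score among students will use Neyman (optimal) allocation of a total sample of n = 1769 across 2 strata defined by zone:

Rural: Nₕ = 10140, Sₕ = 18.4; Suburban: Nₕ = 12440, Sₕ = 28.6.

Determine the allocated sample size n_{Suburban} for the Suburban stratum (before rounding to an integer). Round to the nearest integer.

1160

Neyman allocation: nₕ = n·NₕSₕ / Σⱼ NⱼSⱼ.
Σ NⱼSⱼ = 10140·18.4 + 12440·28.6 = 542360.
n_{Suburban} = 1769·12440·28.6 / 542360 = 1160.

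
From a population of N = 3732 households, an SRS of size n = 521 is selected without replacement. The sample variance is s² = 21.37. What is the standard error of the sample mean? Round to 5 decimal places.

0.18786

Under SRS without replacement, Var(ȳ) = (1 − f)·s²/n with f = n/N = 521/3732 = 0.13960343.
Var(ȳ) = (1 − 0.13960343)·21.37/521 = 0.86039657·0.041017274 = 0.035291122.
SE(ȳ) = √(0.035291122) = 0.18786.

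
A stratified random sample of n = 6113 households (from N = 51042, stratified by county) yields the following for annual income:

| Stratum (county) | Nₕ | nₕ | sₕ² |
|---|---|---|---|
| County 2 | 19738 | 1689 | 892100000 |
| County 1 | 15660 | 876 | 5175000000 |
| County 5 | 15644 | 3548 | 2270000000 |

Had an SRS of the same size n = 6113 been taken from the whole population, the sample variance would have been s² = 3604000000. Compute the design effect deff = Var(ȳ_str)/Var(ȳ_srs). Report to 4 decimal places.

Var(ȳ_str) = Σ Wₕ²(1−fₕ)sₕ²/nₕ with Wₕ = Nₕ/51042:
  County 2: (19738/51042)²·(1−1689/19738)·892100000/1689 = 72224.545
  County 1: (15660/51042)²·(1−876/15660)·5175000000/876 = 524970.13
  County 5: (15644/51042)²·(1−3548/15644)·2270000000/3548 = 46470.406
  → Var(ȳ_str) = 643665.08.
Var(ȳ_srs) = (1 − 6113/51042)·3604000000/6113 = 518954.71.
deff = 643665.08 / 518954.71 = 1.2403.

1.2403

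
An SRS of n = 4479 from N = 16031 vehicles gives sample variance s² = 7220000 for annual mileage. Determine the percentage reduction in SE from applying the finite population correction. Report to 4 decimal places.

15.1116

f = n/N = 4479/16031 = 0.27939617.
SE_no-fpc = √(s²/n) = 40.149308; SE_fpc = √((1−f)s²/n) = 34.0821.
Ratio = √(1−f) = 0.84888387. Reduction = 100·(1 − 0.84888387) = 15.1116%.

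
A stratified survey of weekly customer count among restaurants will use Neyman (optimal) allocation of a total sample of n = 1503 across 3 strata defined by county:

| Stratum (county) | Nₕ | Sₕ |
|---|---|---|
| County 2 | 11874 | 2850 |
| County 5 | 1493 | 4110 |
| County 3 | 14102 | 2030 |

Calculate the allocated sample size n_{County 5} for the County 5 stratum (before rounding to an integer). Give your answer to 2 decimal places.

Neyman allocation: nₕ = n·NₕSₕ / Σⱼ NⱼSⱼ.
Σ NⱼSⱼ = 11874·2850 + 1493·4110 + 14102·2030 = 6.860419 × 10^7.
n_{County 5} = 1503·1493·4110 / (6.860419 × 10^7) = 134.43.

134.43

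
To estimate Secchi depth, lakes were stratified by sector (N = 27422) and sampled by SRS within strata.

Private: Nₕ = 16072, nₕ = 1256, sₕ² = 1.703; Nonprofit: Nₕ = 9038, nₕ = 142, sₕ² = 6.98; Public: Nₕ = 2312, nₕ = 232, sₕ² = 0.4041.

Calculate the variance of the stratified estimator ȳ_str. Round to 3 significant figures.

Var(ȳ_str) = Σₕ Wₕ²(1 − fₕ)sₕ²/nₕ with Wₕ = Nₕ/N, N = 27422.
Private: Wₕ = 0.58609875; term = 0.58609875²·(1 − 0.07814833)·1.703/1256 = 4.29366 × 10^-4.
Nonprofit: Wₕ = 0.32958938; term = 0.32958938²·(1 − 0.01571144)·6.98/142 = 0.005255765.
Public: Wₕ = 0.08431187; term = 0.08431187²·(1 − 0.10034602)·0.4041/232 = 1.1139194 × 10^-5.
Sum = 0.0056962702.

0.00570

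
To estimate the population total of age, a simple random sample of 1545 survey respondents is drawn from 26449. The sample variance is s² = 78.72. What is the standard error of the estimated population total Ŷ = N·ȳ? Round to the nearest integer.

Var(Ŷ) = N²·Var(ȳ) = N²·(1 − n/N)·s²/n.
f = 1545/26449 = 0.05841431; Var(ȳ) = 0.94158569·78.72/1545 = 0.047975162.
Var(Ŷ) = 26449² · 0.047975162 = 3.3561005 × 10^7.
SE(Ŷ) = √(3.3561005 × 10^7) = 5793.

5793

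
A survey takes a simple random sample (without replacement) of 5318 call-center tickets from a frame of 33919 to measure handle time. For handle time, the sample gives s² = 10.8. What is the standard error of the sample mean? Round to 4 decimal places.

0.0414

Under SRS without replacement, Var(ȳ) = (1 − f)·s²/n with f = n/N = 5318/33919 = 0.15678528.
Var(ȳ) = (1 − 0.15678528)·10.8/5318 = 0.84321472·0.0020308387 = 0.001712433.
SE(ȳ) = √(0.001712433) = 0.0414.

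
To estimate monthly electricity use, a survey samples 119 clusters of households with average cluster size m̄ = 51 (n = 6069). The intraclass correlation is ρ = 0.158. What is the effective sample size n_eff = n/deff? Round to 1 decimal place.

deff = 1 + (51 − 1)·0.158 = 1 + 7.9 = 8.9.
n_eff = 6069 / 8.9 = 681.9.

681.9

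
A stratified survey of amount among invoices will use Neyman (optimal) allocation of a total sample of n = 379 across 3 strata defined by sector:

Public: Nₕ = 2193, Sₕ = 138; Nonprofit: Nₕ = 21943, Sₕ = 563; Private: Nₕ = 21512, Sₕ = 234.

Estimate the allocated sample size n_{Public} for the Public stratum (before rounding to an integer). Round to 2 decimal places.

Neyman allocation: nₕ = n·NₕSₕ / Σⱼ NⱼSⱼ.
Σ NⱼSⱼ = 2193·138 + 21943·563 + 21512·234 = 1.7690351 × 10^7.
n_{Public} = 379·2193·138 / (1.7690351 × 10^7) = 6.48.

6.48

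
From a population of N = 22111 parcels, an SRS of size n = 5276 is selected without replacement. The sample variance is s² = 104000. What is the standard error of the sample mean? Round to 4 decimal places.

3.8741

Under SRS without replacement, Var(ȳ) = (1 − f)·s²/n with f = n/N = 5276/22111 = 0.23861426.
Var(ȳ) = (1 − 0.23861426)·104000/5276 = 0.76138574·19.711903 = 15.008362.
SE(ȳ) = √(15.008362) = 3.8741.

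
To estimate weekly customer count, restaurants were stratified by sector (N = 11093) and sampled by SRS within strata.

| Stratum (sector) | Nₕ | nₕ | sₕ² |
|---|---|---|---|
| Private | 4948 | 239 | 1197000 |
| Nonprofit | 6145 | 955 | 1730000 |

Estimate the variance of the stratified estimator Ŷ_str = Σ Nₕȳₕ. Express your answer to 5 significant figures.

Var(Ŷ_str) = Σₕ Nₕ²(1 − fₕ)sₕ²/nₕ.
Private: 4948²·(1 − 239/4948)·1197000/239 = 1.1669564 × 10^11.
Nonprofit: 6145²·(1 − 955/6145)·1730000/955 = 5.7773939 × 10^10.
Sum = 1.7446958 × 10^11.

1.7447 × 10^11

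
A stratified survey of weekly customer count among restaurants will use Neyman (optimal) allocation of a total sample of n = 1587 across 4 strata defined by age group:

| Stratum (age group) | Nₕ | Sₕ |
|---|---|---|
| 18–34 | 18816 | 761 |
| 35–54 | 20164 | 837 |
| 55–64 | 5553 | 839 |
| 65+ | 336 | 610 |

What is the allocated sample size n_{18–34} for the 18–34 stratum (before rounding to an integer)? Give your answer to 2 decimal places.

630.17

Neyman allocation: nₕ = n·NₕSₕ / Σⱼ NⱼSⱼ.
Σ NⱼSⱼ = 18816·761 + 20164·837 + 5553·839 + 336·610 = 3.6060171 × 10^7.
n_{18–34} = 1587·18816·761 / (3.6060171 × 10^7) = 630.17.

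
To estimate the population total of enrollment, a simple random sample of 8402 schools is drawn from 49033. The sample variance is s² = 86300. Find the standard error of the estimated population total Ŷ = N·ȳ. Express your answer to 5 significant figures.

Var(Ŷ) = N²·Var(ȳ) = N²·(1 − n/N)·s²/n.
f = 8402/49033 = 0.17135399; Var(ȳ) = 0.82864601·86300/8402 = 8.5113248.
Var(Ŷ) = 49033² · 8.5113248 = 2.0463226 × 10^10.
SE(Ŷ) = √(2.0463226 × 10^10) = 143050.

143050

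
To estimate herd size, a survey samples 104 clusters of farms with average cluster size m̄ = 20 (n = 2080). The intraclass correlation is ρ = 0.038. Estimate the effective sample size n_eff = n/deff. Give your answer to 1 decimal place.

deff = 1 + (20 − 1)·0.038 = 1 + 0.722 = 1.722.
n_eff = 2080 / 1.722 = 1207.9.

1207.9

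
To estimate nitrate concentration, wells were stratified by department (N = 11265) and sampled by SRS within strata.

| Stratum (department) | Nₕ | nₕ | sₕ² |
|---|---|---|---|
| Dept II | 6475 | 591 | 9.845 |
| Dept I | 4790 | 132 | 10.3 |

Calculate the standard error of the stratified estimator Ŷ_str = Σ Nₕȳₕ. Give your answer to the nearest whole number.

Var(Ŷ_str) = Σₕ Nₕ²(1 − fₕ)sₕ²/nₕ.
Dept II: 6475²·(1 − 591/6475)·9.845/591 = 634659.34.
Dept I: 4790²·(1 − 132/4790)·10.3/132 = 1.7409981 × 10^6.
Sum = 2.3756574 × 10^6.
SE = √(2.3756574 × 10^6) = 1541.

1541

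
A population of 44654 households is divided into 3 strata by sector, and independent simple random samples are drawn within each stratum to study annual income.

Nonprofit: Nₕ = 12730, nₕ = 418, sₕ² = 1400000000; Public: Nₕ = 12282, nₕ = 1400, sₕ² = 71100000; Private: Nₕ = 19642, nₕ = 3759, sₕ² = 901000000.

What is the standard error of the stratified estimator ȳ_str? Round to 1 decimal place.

Var(ȳ_str) = Σₕ Wₕ²(1 − fₕ)sₕ²/nₕ with Wₕ = Nₕ/N, N = 44654.
Nonprofit: Wₕ = 0.28508084; term = 0.28508084²·(1 − 0.03283582)·1400000000/418 = 263261.91.
Public: Wₕ = 0.27504815; term = 0.27504815²·(1 − 0.11398795)·71100000/1400 = 3404.0713.
Private: Wₕ = 0.43987101; term = 0.43987101²·(1 − 0.19137562)·901000000/3759 = 37501.615.
Sum = 304167.6.
SE = √(304167.6) = 551.5.

551.5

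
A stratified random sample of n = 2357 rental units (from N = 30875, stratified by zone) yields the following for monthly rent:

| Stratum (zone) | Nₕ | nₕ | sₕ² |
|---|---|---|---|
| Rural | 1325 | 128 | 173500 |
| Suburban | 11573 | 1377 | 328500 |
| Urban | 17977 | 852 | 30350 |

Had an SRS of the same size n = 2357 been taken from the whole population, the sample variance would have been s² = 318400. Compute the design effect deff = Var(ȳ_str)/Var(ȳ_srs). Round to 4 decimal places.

0.3469

Var(ȳ_str) = Σ Wₕ²(1−fₕ)sₕ²/nₕ with Wₕ = Nₕ/30875:
  Rural: (1325/30875)²·(1−128/1325)·173500/128 = 2.2552028
  Suburban: (11573/30875)²·(1−1377/11573)·328500/1377 = 29.529989
  Urban: (17977/30875)²·(1−852/17977)·30350/852 = 11.504108
  → Var(ȳ_str) = 43.2893.
Var(ȳ_srs) = (1 − 2357/30875)·318400/2357 = 124.77442.
deff = 43.2893 / 124.77442 = 0.3469.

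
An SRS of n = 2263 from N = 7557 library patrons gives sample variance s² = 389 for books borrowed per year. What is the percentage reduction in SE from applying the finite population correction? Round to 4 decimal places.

16.3016

f = n/N = 2263/7557 = 0.29945746.
SE_no-fpc = √(s²/n) = 0.41460308; SE_fpc = √((1−f)s²/n) = 0.34701623.
Ratio = √(1−f) = 0.83698420. Reduction = 100·(1 − 0.83698420) = 16.3016%.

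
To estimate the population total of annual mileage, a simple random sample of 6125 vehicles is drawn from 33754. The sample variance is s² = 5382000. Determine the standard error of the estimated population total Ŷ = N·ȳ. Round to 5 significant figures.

Var(Ŷ) = N²·Var(ȳ) = N²·(1 − n/N)·s²/n.
f = 6125/33754 = 0.18145998; Var(ȳ) = 0.81854002·5382000/6125 = 719.24611.
Var(Ŷ) = 33754² · 719.24611 = 8.1946048 × 10^11.
SE(Ŷ) = √(8.1946048 × 10^11) = 905240.

905240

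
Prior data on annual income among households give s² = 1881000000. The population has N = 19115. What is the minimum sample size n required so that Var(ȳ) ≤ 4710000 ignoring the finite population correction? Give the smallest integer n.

400

Without fpc, n₀ = s²/D = 1881000000/4710000 = 399.3631.
Rounding up, n = 400.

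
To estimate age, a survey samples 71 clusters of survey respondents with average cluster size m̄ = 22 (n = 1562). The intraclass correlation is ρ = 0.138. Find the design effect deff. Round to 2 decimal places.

3.90

deff = 1 + (22 − 1)·0.138 = 1 + 2.898 = 3.898.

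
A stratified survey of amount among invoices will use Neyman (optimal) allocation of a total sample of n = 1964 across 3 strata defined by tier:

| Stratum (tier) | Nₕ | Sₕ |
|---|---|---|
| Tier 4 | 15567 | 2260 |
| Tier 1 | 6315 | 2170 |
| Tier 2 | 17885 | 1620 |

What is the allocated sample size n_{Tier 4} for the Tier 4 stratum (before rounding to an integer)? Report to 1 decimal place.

Neyman allocation: nₕ = n·NₕSₕ / Σⱼ NⱼSⱼ.
Σ NⱼSⱼ = 15567·2260 + 6315·2170 + 17885·1620 = 7.785867 × 10^7.
n_{Tier 4} = 1964·15567·2260 / (7.785867 × 10^7) = 887.5.

887.5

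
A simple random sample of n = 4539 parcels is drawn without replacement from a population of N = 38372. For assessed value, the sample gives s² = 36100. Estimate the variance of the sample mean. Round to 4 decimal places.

Under SRS without replacement, Var(ȳ) = (1 − f)·s²/n with f = n/N = 4539/38372 = 0.11828938.
Var(ȳ) = (1 − 0.11828938)·36100/4539 = 0.88171062·7.9532937 = 7.0125035.

7.0125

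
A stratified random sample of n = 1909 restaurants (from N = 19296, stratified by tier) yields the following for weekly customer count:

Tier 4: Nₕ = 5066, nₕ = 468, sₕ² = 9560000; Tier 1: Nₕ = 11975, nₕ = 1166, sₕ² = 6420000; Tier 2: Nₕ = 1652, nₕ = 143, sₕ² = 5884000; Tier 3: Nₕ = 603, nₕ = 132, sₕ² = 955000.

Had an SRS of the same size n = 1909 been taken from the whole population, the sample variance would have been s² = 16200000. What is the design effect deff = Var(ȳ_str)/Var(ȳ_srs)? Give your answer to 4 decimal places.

Var(ȳ_str) = Σ Wₕ²(1−fₕ)sₕ²/nₕ with Wₕ = Nₕ/19296:
  Tier 4: (5066/19296)²·(1−468/5066)·9560000/468 = 1277.9434
  Tier 1: (11975/19296)²·(1−1166/11975)·6420000/1166 = 1914.0926
  Tier 2: (1652/19296)²·(1−143/1652)·5884000/143 = 275.48714
  Tier 3: (603/19296)²·(1−132/603)·955000/132 = 5.5186529
  → Var(ȳ_str) = 3473.0418.
Var(ȳ_srs) = (1 − 1909/19296)·16200000/1909 = 7646.5661.
deff = 3473.0418 / 7646.5661 = 0.4542.

0.4542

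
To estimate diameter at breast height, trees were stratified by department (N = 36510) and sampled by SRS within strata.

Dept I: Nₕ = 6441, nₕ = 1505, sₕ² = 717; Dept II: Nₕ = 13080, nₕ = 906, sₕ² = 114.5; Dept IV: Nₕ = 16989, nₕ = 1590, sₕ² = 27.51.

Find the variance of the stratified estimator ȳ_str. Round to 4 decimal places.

0.0299

Var(ȳ_str) = Σₕ Wₕ²(1 − fₕ)sₕ²/nₕ with Wₕ = Nₕ/N, N = 36510.
Dept I: Wₕ = 0.17641742; term = 0.17641742²·(1 − 0.23365937)·717/1505 = 0.011362854.
Dept II: Wₕ = 0.35825801; term = 0.35825801²·(1 − 0.06926606)·114.5/906 = 0.015097139.
Dept IV: Wₕ = 0.46532457; term = 0.46532457²·(1 − 0.09358997)·27.51/1590 = 0.0033957064.
Sum = 0.029855699.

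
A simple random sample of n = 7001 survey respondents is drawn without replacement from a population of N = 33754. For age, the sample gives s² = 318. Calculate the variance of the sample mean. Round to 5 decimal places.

Under SRS without replacement, Var(ȳ) = (1 − f)·s²/n with f = n/N = 7001/33754 = 0.20741245.
Var(ȳ) = (1 − 0.20741245)·318/7001 = 0.79258755·0.045422083 = 0.036000977.

0.03600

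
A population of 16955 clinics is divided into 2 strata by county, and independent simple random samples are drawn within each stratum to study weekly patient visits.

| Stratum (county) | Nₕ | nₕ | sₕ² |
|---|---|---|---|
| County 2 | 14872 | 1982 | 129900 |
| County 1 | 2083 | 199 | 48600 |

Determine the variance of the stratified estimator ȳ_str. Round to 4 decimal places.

47.0390

Var(ȳ_str) = Σₕ Wₕ²(1 − fₕ)sₕ²/nₕ with Wₕ = Nₕ/N, N = 16955.
County 2: Wₕ = 0.87714538; term = 0.87714538²·(1 − 0.13327058)·129900/1982 = 43.705109.
County 1: Wₕ = 0.12285462; term = 0.12285462²·(1 − 0.09553529)·48600/199 = 3.3339399.
Sum = 47.039049.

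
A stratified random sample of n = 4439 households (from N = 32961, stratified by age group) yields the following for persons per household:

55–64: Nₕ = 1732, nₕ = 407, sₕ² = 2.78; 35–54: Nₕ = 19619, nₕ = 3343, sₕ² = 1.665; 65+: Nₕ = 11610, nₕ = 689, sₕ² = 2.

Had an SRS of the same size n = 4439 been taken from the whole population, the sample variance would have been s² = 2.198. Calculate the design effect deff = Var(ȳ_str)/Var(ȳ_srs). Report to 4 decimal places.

Var(ȳ_str) = Σ Wₕ²(1−fₕ)sₕ²/nₕ with Wₕ = Nₕ/32961:
  55–64: (1732/32961)²·(1−407/1732)·2.78/407 = 1.4428241 × 10^-5
  35–54: (19619/32961)²·(1−3343/19619)·1.665/3343 = 1.4638671 × 10^-4
  65+: (11610/32961)²·(1−689/11610)·2/689 = 3.3876976 × 10^-4
  → Var(ȳ_str) = 4.9958471 × 10^-4.
Var(ȳ_srs) = (1 − 4439/32961)·2.198/4439 = 4.284717 × 10^-4.
deff = (4.9958471 × 10^-4) / (4.284717 × 10^-4) = 1.1660.

1.1660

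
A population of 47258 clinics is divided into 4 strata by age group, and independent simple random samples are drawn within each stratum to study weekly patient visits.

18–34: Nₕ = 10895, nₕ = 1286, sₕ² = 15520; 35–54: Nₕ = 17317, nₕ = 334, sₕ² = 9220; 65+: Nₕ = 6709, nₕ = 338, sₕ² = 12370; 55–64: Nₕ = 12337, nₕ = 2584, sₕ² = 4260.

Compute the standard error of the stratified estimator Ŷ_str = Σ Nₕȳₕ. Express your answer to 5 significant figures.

105570

Var(Ŷ_str) = Σₕ Nₕ²(1 − fₕ)sₕ²/nₕ.
18–34: 10895²·(1 − 1286/10895)·15520/1286 = 1.2634445 × 10^9.
35–54: 17317²·(1 − 334/17317)·9220/334 = 8.1184201 × 10^9.
65+: 6709²·(1 − 338/6709)·12370/338 = 1.5642941 × 10^9.
55–64: 12337²·(1 − 2584/12337)·4260/2584 = 1.9836492 × 10^8.
Sum = 1.1144524 × 10^10.
SE = √(1.1144524 × 10^10) = 105570.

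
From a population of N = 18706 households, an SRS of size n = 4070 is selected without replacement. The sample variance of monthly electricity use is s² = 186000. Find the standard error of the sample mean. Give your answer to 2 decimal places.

Under SRS without replacement, Var(ȳ) = (1 − f)·s²/n with f = n/N = 4070/18706 = 0.21757725.
Var(ȳ) = (1 − 0.21757725)·186000/4070 = 0.78242275·45.700246 = 35.756912.
SE(ȳ) = √(35.756912) = 5.98.

5.98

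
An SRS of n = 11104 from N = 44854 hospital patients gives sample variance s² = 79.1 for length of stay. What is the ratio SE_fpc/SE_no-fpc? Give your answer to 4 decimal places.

0.8674

f = n/N = 11104/44854 = 0.24755875.
SE_no-fpc = √(s²/n) = 0.084401179; SE_fpc = √((1−f)s²/n) = 0.073212429.
Ratio = √(1−f) = 0.86743372.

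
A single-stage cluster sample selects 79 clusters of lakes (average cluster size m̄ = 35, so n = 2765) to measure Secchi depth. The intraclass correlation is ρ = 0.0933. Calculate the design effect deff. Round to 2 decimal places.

deff = 1 + (35 − 1)·0.0933 = 1 + 3.1722 = 4.1722.

4.17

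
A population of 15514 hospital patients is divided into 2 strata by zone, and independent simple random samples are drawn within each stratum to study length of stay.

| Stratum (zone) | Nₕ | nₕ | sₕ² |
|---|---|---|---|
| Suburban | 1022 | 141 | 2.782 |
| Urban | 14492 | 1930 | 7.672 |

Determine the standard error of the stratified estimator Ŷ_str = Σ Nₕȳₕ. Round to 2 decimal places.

Var(Ŷ_str) = Σₕ Nₕ²(1 − fₕ)sₕ²/nₕ.
Suburban: 1022²·(1 − 141/1022)·2.782/141 = 17764.984.
Urban: 14492²·(1 − 1930/14492)·7.672/1930 = 723666.38.
Sum = 741431.36.
SE = √(741431.36) = 861.06.

861.06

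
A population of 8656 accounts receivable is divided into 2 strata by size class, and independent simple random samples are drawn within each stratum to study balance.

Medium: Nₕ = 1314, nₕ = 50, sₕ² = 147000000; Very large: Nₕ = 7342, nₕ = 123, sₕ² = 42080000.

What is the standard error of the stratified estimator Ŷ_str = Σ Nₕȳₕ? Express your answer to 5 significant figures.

Var(Ŷ_str) = Σₕ Nₕ²(1 − fₕ)sₕ²/nₕ.
Medium: 1314²·(1 − 50/1314)·147000000/50 = 4.8830342 × 10^12.
Very large: 7342²·(1 − 123/7342)·42080000/123 = 1.8132682 × 10^13.
Sum = 2.3015716 × 10^13.
SE = √(2.3015716 × 10^13) = 4.7975 × 10^6.

4.7975 × 10^6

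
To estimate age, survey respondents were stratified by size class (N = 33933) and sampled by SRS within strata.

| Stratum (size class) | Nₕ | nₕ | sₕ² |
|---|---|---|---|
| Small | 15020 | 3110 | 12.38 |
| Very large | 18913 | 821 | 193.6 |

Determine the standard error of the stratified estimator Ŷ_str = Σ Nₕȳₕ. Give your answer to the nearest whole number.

9022

Var(Ŷ_str) = Σₕ Nₕ²(1 − fₕ)sₕ²/nₕ.
Small: 15020²·(1 − 3110/15020)·12.38/3110 = 712101.58.
Very large: 18913²·(1 − 821/18913)·193.6/821 = 8.0688046 × 10^7.
Sum = 8.1400148 × 10^7.
SE = √(8.1400148 × 10^7) = 9022.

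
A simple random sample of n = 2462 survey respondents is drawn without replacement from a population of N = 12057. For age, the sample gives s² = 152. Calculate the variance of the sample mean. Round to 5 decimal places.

0.04913

Under SRS without replacement, Var(ȳ) = (1 − f)·s²/n with f = n/N = 2462/12057 = 0.20419673.
Var(ȳ) = (1 − 0.20419673)·152/2462 = 0.79580327·0.061738424 = 0.04913164.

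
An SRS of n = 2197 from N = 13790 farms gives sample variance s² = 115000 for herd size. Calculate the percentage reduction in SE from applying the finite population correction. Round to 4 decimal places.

8.3113

f = n/N = 2197/13790 = 0.15931835.
SE_no-fpc = √(s²/n) = 7.2349226; SE_fpc = √((1−f)s²/n) = 6.6336061.
Ratio = √(1−f) = 0.91688694. Reduction = 100·(1 − 0.91688694) = 8.3113%.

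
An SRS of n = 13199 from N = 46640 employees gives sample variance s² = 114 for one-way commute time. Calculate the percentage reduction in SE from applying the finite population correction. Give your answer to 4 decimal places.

15.3240

f = n/N = 13199/46640 = 0.28299743.
SE_no-fpc = √(s²/n) = 0.092935558; SE_fpc = √((1−f)s²/n) = 0.078694117.
Ratio = √(1−f) = 0.84676004. Reduction = 100·(1 − 0.84676004) = 15.3240%.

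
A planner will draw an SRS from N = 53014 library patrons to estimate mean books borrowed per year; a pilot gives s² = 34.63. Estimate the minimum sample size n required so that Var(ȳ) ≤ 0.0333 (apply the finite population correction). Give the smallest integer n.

1020

Without fpc, n₀ = s²/D = 34.63/0.0333 = 1039.9399.
With fpc, (1 − n/N)·s²/n ≤ D requires n ≥ n₀/(1 + n₀/N) = 1039.9399/(1 + 1039.9399/53014) = 1019.9326.
Rounding up, n = 1020.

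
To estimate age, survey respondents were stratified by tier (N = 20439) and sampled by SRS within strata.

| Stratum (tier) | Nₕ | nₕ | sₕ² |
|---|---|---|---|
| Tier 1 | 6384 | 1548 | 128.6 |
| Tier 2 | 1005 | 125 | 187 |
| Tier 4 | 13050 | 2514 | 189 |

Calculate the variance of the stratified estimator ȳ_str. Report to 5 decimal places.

0.03405

Var(ȳ_str) = Σₕ Wₕ²(1 − fₕ)sₕ²/nₕ with Wₕ = Nₕ/N, N = 20439.
Tier 1: Wₕ = 0.31234405; term = 0.31234405²·(1 − 0.24248120)·128.6/1548 = 0.0061394561.
Tier 2: Wₕ = 0.04917070; term = 0.04917070²·(1 − 0.12437811)·187/125 = 0.0031670946.
Tier 4: Wₕ = 0.63848525; term = 0.63848525²·(1 − 0.19264368)·189/2514 = 0.024743636.
Sum = 0.034050187.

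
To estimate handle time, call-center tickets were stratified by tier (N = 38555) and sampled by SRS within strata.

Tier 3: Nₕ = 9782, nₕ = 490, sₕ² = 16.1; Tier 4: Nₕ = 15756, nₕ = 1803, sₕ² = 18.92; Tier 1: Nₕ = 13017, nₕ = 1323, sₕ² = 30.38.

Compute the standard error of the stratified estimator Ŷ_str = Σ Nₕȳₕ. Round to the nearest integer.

Var(Ŷ_str) = Σₕ Nₕ²(1 − fₕ)sₕ²/nₕ.
Tier 3: 9782²·(1 − 490/9782)·16.1/490 = 2.9865284 × 10^6.
Tier 4: 15756²·(1 − 1803/15756)·18.92/1803 = 2.3069542 × 10^6.
Tier 1: 13017²·(1 − 1323/13017)·30.38/1323 = 3.4954405 × 10^6.
Sum = 8.7889231 × 10^6.
SE = √(8.7889231 × 10^6) = 2965.

2965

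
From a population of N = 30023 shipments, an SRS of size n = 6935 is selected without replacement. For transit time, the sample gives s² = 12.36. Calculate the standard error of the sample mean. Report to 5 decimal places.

Under SRS without replacement, Var(ȳ) = (1 − f)·s²/n with f = n/N = 6935/30023 = 0.23098957.
Var(ȳ) = (1 − 0.23098957)·12.36/6935 = 0.76901043·0.0017822639 = 0.0013705795.
SE(ȳ) = √(0.0013705795) = 0.03702.

0.03702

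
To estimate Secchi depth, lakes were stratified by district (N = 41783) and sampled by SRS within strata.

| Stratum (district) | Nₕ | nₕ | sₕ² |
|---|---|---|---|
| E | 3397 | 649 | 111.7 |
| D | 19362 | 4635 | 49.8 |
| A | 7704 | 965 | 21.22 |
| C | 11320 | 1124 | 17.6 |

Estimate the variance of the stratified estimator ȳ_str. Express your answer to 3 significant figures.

0.00436

Var(ȳ_str) = Σₕ Wₕ²(1 − fₕ)sₕ²/nₕ with Wₕ = Nₕ/N, N = 41783.
E: Wₕ = 0.08130101; term = 0.08130101²·(1 − 0.19105093)·111.7/649 = 9.2028324 × 10^-4.
D: Wₕ = 0.46339420; term = 0.46339420²·(1 − 0.23938643)·49.8/4635 = 0.0017548697.
A: Wₕ = 0.18438121; term = 0.18438121²·(1 − 0.12525961)·21.22/965 = 6.5392894 × 10^-4.
C: Wₕ = 0.27092358; term = 0.27092358²·(1 − 0.09929329)·17.6/1124 = 0.0010351979.
Sum = 0.0043642798.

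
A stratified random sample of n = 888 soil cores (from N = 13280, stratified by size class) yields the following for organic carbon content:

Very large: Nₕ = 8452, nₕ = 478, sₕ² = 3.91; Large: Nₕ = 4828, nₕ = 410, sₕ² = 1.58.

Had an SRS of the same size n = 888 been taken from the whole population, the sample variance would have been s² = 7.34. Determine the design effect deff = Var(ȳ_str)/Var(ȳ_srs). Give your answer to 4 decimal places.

0.4657

Var(ȳ_str) = Σ Wₕ²(1−fₕ)sₕ²/nₕ with Wₕ = Nₕ/13280:
  Very large: (8452/13280)²·(1−478/8452)·3.91/478 = 0.0031259961
  Large: (4828/13280)²·(1−410/4828)·1.58/410 = 4.6609029 × 10^-4
  → Var(ȳ_str) = 0.0035920864.
Var(ȳ_srs) = (1 − 888/13280)·7.34/888 = 0.0077130549.
deff = 0.0035920864 / 0.0077130549 = 0.4657.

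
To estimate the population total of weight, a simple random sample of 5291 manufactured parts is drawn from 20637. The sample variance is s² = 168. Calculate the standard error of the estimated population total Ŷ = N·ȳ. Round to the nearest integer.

Var(Ŷ) = N²·Var(ȳ) = N²·(1 − n/N)·s²/n.
f = 5291/20637 = 0.25638416; Var(ȳ) = 0.74361584·168/5291 = 0.023611314.
Var(Ŷ) = 20637² · 0.023611314 = 1.0055723 × 10^7.
SE(Ŷ) = √(1.0055723 × 10^7) = 3171.

3171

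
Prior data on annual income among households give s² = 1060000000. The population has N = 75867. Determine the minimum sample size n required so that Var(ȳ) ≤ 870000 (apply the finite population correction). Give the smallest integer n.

Without fpc, n₀ = s²/D = 1060000000/870000 = 1218.3908.
With fpc, (1 − n/N)·s²/n ≤ D requires n ≥ n₀/(1 + n₀/N) = 1218.3908/(1 + 1218.3908/75867) = 1199.1332.
Rounding up, n = 1200.

1200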